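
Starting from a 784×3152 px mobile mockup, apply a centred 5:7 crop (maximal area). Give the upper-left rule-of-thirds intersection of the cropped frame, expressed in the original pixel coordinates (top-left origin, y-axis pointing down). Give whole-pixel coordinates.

784/3152 < 5/7, so the 5:7 crop keeps the full width 784 and trims height to 784 × 7/5 = 1097.60 px.
Top offset = (3152 − 1097.60)/2 = 1027.20 px; left offset = 0.
Upper-left is one-third across and one-third down within the crop:
x = 0.00 + 1 × 784.00/3 ≈ 261; y = 1027.20 + 1 × 1097.60/3 ≈ 1393.

(261, 1393)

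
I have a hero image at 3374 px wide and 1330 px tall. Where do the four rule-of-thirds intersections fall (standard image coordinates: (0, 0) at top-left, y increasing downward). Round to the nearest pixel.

(1125, 443), (2249, 443), (1125, 887), (2249, 887)

One third of 3374 is 1124.67; one third of 1330 is 443.33.
Vertical third lines at x = 1125 and x = 2249; horizontal third lines at y = 443 and y = 887.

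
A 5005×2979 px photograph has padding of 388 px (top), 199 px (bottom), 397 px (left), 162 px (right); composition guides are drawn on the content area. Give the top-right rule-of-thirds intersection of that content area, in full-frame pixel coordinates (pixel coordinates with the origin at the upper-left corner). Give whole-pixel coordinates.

Content width = 5005 − 397 − 162 = 4446 px; content height = 2979 − 388 − 199 = 2392 px.
Top-right is two-thirds across and one-third down within the content area.
x = 397 + 2 × 4446/3 = 397 + 2964.00 ≈ 3361
y = 388 + 1 × 2392/3 = 388 + 797.33 ≈ 1185

x = 3361 px, y = 1185 px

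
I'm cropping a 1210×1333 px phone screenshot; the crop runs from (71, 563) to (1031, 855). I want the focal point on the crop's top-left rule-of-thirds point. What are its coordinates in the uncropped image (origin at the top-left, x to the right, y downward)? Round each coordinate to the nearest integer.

x = 391 px, y = 660 px

Crop width = 1031 − 71 = 960 px; one third is 320.00 px.
Crop height = 855 − 563 = 292 px; one third is 97.33 px.
The top-left point is one-third across and one-third down within the crop:
x = 71 + 1 × 320.00 ≈ 391; y = 563 + 1 × 97.33 ≈ 660.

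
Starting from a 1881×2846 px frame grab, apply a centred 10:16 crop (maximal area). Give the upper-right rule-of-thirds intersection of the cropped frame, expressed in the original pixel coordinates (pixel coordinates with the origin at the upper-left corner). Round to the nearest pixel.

(1237, 949)

1881/2846 > 10/16, so the 10:16 crop keeps the full height 2846 and trims width to 2846 × 10/16 = 1778.75 px.
Left offset = (1881 − 1778.75)/2 = 51.12 px; top offset = 0.
Upper-right is two-thirds across and one-third down within the crop:
x = 51.12 + 2 × 1778.75/3 ≈ 1237; y = 0.00 + 1 × 2846.00/3 ≈ 949.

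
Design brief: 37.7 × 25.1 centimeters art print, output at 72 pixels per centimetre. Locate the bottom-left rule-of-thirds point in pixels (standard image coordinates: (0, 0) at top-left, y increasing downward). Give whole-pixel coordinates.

In pixels the canvas is 37.7 × 72 = 2714.4 wide and 25.1 × 72 = 1807.2 tall.
The bottom-left point is one-third across and two-thirds down:
x = 1 × 2714.4/3 ≈ 905; y = 2 × 1807.2/3 ≈ 1205.

x = 905 px, y = 1205 px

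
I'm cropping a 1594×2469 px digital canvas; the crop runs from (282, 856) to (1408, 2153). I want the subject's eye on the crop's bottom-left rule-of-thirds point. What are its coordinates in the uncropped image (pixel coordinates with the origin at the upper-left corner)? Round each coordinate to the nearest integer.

(657, 1721)

Crop width = 1408 − 282 = 1126 px; one third is 375.33 px.
Crop height = 2153 − 856 = 1297 px; one third is 432.33 px.
The bottom-left point is one-third across and two-thirds down within the crop:
x = 282 + 1 × 375.33 ≈ 657; y = 856 + 2 × 432.33 ≈ 1721.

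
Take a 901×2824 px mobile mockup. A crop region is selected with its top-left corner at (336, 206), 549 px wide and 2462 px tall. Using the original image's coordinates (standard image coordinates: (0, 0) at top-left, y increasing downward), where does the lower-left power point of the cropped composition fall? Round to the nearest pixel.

One third of the crop width 549 is 183.00 px.
One third of the crop height 2462 is 820.67 px.
The lower-left point is one-third across and two-thirds down within the crop:
x = 336 + 1 × 183.00 ≈ 519; y = 206 + 2 × 820.67 ≈ 1847.

x = 519 px, y = 1847 px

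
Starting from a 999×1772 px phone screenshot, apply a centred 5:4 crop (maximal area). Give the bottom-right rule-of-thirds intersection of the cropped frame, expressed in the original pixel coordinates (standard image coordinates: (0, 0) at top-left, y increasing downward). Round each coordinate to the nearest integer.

999/1772 < 5/4, so the 5:4 crop keeps the full width 999 and trims height to 999 × 4/5 = 799.20 px.
Top offset = (1772 − 799.20)/2 = 486.40 px; left offset = 0.
Bottom-right is two-thirds across and two-thirds down within the crop:
x = 0.00 + 2 × 999.00/3 ≈ 666; y = 486.40 + 2 × 799.20/3 ≈ 1019.

(666, 1019)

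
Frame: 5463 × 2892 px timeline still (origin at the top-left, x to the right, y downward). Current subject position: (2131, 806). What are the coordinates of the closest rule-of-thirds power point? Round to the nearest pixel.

Third lines: x ∈ {1821, 3642}, y ∈ {964, 1928}.
2131 is closer to x = 1821; 806 is closer to y = 964.
So the nearest intersection is the upper-left power point.

x = 1821 px, y = 964 px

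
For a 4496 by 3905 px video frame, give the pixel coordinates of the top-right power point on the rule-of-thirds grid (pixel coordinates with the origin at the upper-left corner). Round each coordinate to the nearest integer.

x = 2997 px, y = 1302 px

The top-right point sits two-thirds of the way across and one-third of the way down.
x = 2 × 4496/3 ≈ 2997; y = 1 × 3905/3 ≈ 1302.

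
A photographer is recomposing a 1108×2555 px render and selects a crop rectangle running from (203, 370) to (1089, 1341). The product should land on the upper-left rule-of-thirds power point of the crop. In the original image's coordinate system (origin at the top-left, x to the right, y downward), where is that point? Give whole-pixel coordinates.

Crop width = 1089 − 203 = 886 px; one third is 295.33 px.
Crop height = 1341 − 370 = 971 px; one third is 323.67 px.
The upper-left point is one-third across and one-third down within the crop:
x = 203 + 1 × 295.33 ≈ 498; y = 370 + 1 × 323.67 ≈ 694.

x = 498 px, y = 694 px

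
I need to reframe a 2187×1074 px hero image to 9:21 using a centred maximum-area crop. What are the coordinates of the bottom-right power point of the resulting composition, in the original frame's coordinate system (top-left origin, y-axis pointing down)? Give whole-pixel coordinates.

2187/1074 > 9/21, so the 9:21 crop keeps the full height 1074 and trims width to 1074 × 9/21 = 460.29 px.
Left offset = (2187 − 460.29)/2 = 863.36 px; top offset = 0.
Bottom-right is two-thirds across and two-thirds down within the crop:
x = 863.36 + 2 × 460.29/3 ≈ 1170; y = 0.00 + 2 × 1074.00/3 ≈ 716.

(1170, 716)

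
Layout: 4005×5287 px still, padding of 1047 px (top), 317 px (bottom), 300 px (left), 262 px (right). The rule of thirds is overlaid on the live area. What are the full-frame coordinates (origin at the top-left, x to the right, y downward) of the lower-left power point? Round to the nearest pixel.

x = 1448 px, y = 3662 px

Content width = 4005 − 300 − 262 = 3443 px; content height = 5287 − 1047 − 317 = 3923 px.
Lower-left is one-third across and two-thirds down within the live area.
x = 300 + 1 × 3443/3 = 300 + 1147.67 ≈ 1448
y = 1047 + 2 × 3923/3 = 1047 + 2615.33 ≈ 3662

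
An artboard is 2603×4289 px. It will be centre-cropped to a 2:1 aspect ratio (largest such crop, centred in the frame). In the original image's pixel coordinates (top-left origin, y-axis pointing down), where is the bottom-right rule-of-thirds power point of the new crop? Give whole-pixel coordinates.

2603/4289 < 2/1, so the 2:1 crop keeps the full width 2603 and trims height to 2603 × 1/2 = 1301.50 px.
Top offset = (4289 − 1301.50)/2 = 1493.75 px; left offset = 0.
Bottom-right is two-thirds across and two-thirds down within the crop:
x = 0.00 + 2 × 2603.00/3 ≈ 1735; y = 1493.75 + 2 × 1301.50/3 ≈ 2361.

(1735, 2361)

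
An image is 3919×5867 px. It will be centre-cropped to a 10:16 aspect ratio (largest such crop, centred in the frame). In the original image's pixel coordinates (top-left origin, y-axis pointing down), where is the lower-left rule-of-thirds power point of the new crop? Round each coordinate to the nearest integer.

x = 1348 px, y = 3911 px

3919/5867 > 10/16, so the 10:16 crop keeps the full height 5867 and trims width to 5867 × 10/16 = 3666.88 px.
Left offset = (3919 − 3666.88)/2 = 126.06 px; top offset = 0.
Lower-left is one-third across and two-thirds down within the crop:
x = 126.06 + 1 × 3666.88/3 ≈ 1348; y = 0.00 + 2 × 5867.00/3 ≈ 3911.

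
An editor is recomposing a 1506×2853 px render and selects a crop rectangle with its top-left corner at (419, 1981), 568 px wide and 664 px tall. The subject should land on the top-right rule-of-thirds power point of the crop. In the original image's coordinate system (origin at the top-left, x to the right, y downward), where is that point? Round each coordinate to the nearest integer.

One third of the crop width 568 is 189.33 px.
One third of the crop height 664 is 221.33 px.
The top-right point is two-thirds across and one-third down within the crop:
x = 419 + 2 × 189.33 ≈ 798; y = 1981 + 1 × 221.33 ≈ 2202.

(798, 2202)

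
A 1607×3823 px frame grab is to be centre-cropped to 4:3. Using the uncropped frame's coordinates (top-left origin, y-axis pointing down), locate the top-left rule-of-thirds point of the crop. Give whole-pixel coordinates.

x = 536 px, y = 1711 px

1607/3823 < 4/3, so the 4:3 crop keeps the full width 1607 and trims height to 1607 × 3/4 = 1205.25 px.
Top offset = (3823 − 1205.25)/2 = 1308.88 px; left offset = 0.
Top-left is one-third across and one-third down within the crop:
x = 0.00 + 1 × 1607.00/3 ≈ 536; y = 1308.88 + 1 × 1205.25/3 ≈ 1711.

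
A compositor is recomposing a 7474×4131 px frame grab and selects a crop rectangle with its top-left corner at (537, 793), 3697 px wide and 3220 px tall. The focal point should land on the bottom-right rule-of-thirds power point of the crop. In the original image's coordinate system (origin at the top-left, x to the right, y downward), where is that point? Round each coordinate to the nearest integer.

(3002, 2940)

One third of the crop width 3697 is 1232.33 px.
One third of the crop height 3220 is 1073.33 px.
The bottom-right point is two-thirds across and two-thirds down within the crop:
x = 537 + 2 × 1232.33 ≈ 3002; y = 793 + 2 × 1073.33 ≈ 2940.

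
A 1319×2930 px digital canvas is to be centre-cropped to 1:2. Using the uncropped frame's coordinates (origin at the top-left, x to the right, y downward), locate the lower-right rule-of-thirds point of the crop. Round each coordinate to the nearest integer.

1319/2930 < 1/2, so the 1:2 crop keeps the full width 1319 and trims height to 1319 × 2/1 = 2638.00 px.
Top offset = (2930 − 2638.00)/2 = 146.00 px; left offset = 0.
Lower-right is two-thirds across and two-thirds down within the crop:
x = 0.00 + 2 × 1319.00/3 ≈ 879; y = 146.00 + 2 × 2638.00/3 ≈ 1905.

x = 879 px, y = 1905 px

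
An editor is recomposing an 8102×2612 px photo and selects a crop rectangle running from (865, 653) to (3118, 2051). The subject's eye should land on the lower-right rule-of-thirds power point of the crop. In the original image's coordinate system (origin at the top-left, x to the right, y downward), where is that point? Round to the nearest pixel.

Crop width = 3118 − 865 = 2253 px; one third is 751.00 px.
Crop height = 2051 − 653 = 1398 px; one third is 466.00 px.
The lower-right point is two-thirds across and two-thirds down within the crop:
x = 865 + 2 × 751.00 ≈ 2367; y = 653 + 2 × 466.00 ≈ 1585.

x = 2367 px, y = 1585 px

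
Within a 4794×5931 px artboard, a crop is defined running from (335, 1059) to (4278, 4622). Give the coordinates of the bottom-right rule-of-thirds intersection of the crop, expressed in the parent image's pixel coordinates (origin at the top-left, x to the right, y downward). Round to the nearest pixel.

(2964, 3434)

Crop width = 4278 − 335 = 3943 px; one third is 1314.33 px.
Crop height = 4622 − 1059 = 3563 px; one third is 1187.67 px.
The bottom-right point is two-thirds across and two-thirds down within the crop:
x = 335 + 2 × 1314.33 ≈ 2964; y = 1059 + 2 × 1187.67 ≈ 3434.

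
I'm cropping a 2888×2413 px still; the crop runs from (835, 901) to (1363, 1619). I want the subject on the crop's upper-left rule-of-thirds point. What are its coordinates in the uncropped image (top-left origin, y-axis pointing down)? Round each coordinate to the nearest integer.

Crop width = 1363 − 835 = 528 px; one third is 176.00 px.
Crop height = 1619 − 901 = 718 px; one third is 239.33 px.
The upper-left point is one-third across and one-third down within the crop:
x = 835 + 1 × 176.00 ≈ 1011; y = 901 + 1 × 239.33 ≈ 1140.

(1011, 1140)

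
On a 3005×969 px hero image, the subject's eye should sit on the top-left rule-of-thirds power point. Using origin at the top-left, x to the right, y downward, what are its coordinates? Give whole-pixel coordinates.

x = 1002 px, y = 323 px

The top-left point sits one-third of the way across and one-third of the way down.
x = 1 × 3005/3 ≈ 1002; y = 1 × 969/3 ≈ 323.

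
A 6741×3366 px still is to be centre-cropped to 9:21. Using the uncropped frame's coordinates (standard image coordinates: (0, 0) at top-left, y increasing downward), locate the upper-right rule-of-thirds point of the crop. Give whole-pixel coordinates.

x = 3611 px, y = 1122 px

6741/3366 > 9/21, so the 9:21 crop keeps the full height 3366 and trims width to 3366 × 9/21 = 1442.57 px.
Left offset = (6741 − 1442.57)/2 = 2649.21 px; top offset = 0.
Upper-right is two-thirds across and one-third down within the crop:
x = 2649.21 + 2 × 1442.57/3 ≈ 3611; y = 0.00 + 1 × 3366.00/3 ≈ 1122.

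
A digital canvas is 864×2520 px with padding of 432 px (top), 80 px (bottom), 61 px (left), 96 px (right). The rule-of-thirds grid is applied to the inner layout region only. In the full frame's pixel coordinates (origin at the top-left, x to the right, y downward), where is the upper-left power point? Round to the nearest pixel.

Content width = 864 − 61 − 96 = 707 px; content height = 2520 − 432 − 80 = 2008 px.
Upper-left is one-third across and one-third down within the inner layout region.
x = 61 + 1 × 707/3 = 61 + 235.67 ≈ 297
y = 432 + 1 × 2008/3 = 432 + 669.33 ≈ 1101

x = 297 px, y = 1101 px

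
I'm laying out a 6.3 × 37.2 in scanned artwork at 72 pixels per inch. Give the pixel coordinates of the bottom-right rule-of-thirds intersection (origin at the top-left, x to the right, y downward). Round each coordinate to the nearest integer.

(302, 1786)

In pixels the canvas is 6.3 × 72 = 453.6 wide and 37.2 × 72 = 2678.4 tall.
The bottom-right point is two-thirds across and two-thirds down:
x = 2 × 453.6/3 ≈ 302; y = 2 × 2678.4/3 ≈ 1786.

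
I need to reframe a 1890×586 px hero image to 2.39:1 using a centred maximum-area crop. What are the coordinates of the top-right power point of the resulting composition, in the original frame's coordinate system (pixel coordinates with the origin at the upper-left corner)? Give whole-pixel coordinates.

x = 1178 px, y = 195 px

1890/586 > 2.39/1, so the 2.39:1 crop keeps the full height 586 and trims width to 586 × 2.39/1 = 1400.54 px.
Left offset = (1890 − 1400.54)/2 = 244.73 px; top offset = 0.
Top-right is two-thirds across and one-third down within the crop:
x = 244.73 + 2 × 1400.54/3 ≈ 1178; y = 0.00 + 1 × 586.00/3 ≈ 195.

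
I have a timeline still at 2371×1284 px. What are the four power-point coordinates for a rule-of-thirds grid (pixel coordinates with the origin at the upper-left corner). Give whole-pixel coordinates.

(790, 428), (1581, 428), (790, 856), (1581, 856)

One third of 2371 is 790.33; one third of 1284 is 428.
Vertical third lines at x = 790 and x = 1581; horizontal third lines at y = 428 and y = 856.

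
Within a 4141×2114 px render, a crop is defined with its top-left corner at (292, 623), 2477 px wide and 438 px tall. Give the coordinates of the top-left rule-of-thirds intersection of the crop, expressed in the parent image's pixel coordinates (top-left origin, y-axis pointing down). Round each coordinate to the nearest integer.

One third of the crop width 2477 is 825.67 px.
One third of the crop height 438 is 146.00 px.
The top-left point is one-third across and one-third down within the crop:
x = 292 + 1 × 825.67 ≈ 1118; y = 623 + 1 × 146.00 ≈ 769.

x = 1118 px, y = 769 px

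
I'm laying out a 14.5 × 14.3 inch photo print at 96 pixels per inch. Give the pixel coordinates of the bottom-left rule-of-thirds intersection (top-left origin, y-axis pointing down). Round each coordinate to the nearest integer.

In pixels the canvas is 14.5 × 96 = 1392 wide and 14.3 × 96 = 1372.8 tall.
The bottom-left point is one-third across and two-thirds down:
x = 1 × 1392/3 ≈ 464; y = 2 × 1372.8/3 ≈ 915.

x = 464 px, y = 915 px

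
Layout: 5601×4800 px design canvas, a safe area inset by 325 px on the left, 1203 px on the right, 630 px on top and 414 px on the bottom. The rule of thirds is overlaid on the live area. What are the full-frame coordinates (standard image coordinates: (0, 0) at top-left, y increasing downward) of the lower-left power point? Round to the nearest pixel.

(1683, 3134)

Content width = 5601 − 325 − 1203 = 4073 px; content height = 4800 − 630 − 414 = 3756 px.
Lower-left is one-third across and two-thirds down within the live area.
x = 325 + 1 × 4073/3 = 325 + 1357.67 ≈ 1683
y = 630 + 2 × 3756/3 = 630 + 2504.00 ≈ 3134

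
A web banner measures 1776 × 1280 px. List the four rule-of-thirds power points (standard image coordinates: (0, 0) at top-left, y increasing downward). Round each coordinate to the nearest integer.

(592, 427), (1184, 427), (592, 853), (1184, 853)

One third of 1776 is 592; one third of 1280 is 426.67.
Vertical third lines at x = 592 and x = 1184; horizontal third lines at y = 427 and y = 853.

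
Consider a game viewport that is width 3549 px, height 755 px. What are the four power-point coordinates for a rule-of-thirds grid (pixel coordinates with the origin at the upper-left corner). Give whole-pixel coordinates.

(1183, 252), (2366, 252), (1183, 503), (2366, 503)

One third of 3549 is 1183; one third of 755 is 251.67.
Vertical third lines at x = 1183 and x = 2366; horizontal third lines at y = 252 and y = 503.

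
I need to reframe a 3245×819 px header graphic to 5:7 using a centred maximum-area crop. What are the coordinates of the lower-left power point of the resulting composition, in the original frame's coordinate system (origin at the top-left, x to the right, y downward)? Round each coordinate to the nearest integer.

3245/819 > 5/7, so the 5:7 crop keeps the full height 819 and trims width to 819 × 5/7 = 585.00 px.
Left offset = (3245 − 585.00)/2 = 1330.00 px; top offset = 0.
Lower-left is one-third across and two-thirds down within the crop:
x = 1330.00 + 1 × 585.00/3 ≈ 1525; y = 0.00 + 2 × 819.00/3 ≈ 546.

x = 1525 px, y = 546 px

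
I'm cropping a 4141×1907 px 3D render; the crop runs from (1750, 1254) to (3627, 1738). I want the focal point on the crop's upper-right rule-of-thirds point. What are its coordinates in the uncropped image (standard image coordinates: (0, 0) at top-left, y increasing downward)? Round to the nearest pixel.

(3001, 1415)

Crop width = 3627 − 1750 = 1877 px; one third is 625.67 px.
Crop height = 1738 − 1254 = 484 px; one third is 161.33 px.
The upper-right point is two-thirds across and one-third down within the crop:
x = 1750 + 2 × 625.67 ≈ 3001; y = 1254 + 1 × 161.33 ≈ 1415.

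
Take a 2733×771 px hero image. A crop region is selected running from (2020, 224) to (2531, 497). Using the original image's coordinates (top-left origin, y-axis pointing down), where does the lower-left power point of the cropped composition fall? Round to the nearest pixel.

(2190, 406)

Crop width = 2531 − 2020 = 511 px; one third is 170.33 px.
Crop height = 497 − 224 = 273 px; one third is 91.00 px.
The lower-left point is one-third across and two-thirds down within the crop:
x = 2020 + 1 × 170.33 ≈ 2190; y = 224 + 2 × 91.00 ≈ 406.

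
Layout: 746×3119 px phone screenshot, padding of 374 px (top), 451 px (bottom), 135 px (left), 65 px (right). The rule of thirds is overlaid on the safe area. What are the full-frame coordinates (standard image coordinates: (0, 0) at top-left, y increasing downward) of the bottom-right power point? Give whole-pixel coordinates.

x = 499 px, y = 1903 px

Content width = 746 − 135 − 65 = 546 px; content height = 3119 − 374 − 451 = 2294 px.
Bottom-right is two-thirds across and two-thirds down within the safe area.
x = 135 + 2 × 546/3 = 135 + 364.00 ≈ 499
y = 374 + 2 × 2294/3 = 374 + 1529.33 ≈ 1903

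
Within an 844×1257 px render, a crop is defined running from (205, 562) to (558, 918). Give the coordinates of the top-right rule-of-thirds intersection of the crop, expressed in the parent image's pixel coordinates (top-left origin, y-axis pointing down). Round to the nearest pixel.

x = 440 px, y = 681 px

Crop width = 558 − 205 = 353 px; one third is 117.67 px.
Crop height = 918 − 562 = 356 px; one third is 118.67 px.
The top-right point is two-thirds across and one-third down within the crop:
x = 205 + 2 × 117.67 ≈ 440; y = 562 + 1 × 118.67 ≈ 681.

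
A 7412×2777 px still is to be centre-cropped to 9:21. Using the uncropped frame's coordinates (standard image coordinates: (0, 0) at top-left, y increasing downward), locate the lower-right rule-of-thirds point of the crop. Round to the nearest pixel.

(3904, 1851)

7412/2777 > 9/21, so the 9:21 crop keeps the full height 2777 and trims width to 2777 × 9/21 = 1190.14 px.
Left offset = (7412 − 1190.14)/2 = 3110.93 px; top offset = 0.
Lower-right is two-thirds across and two-thirds down within the crop:
x = 3110.93 + 2 × 1190.14/3 ≈ 3904; y = 0.00 + 2 × 2777.00/3 ≈ 1851.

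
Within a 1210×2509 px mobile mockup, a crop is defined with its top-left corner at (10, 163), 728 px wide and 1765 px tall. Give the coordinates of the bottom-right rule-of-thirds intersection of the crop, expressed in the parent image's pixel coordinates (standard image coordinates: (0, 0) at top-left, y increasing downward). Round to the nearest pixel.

(495, 1340)

One third of the crop width 728 is 242.67 px.
One third of the crop height 1765 is 588.33 px.
The bottom-right point is two-thirds across and two-thirds down within the crop:
x = 10 + 2 × 242.67 ≈ 495; y = 163 + 2 × 588.33 ≈ 1340.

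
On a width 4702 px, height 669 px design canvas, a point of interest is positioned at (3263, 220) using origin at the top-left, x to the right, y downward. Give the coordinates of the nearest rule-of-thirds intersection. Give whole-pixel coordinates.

x = 3135 px, y = 223 px

Third lines: x ∈ {1567, 3135}, y ∈ {223, 446}.
3263 is closer to x = 3135; 220 is closer to y = 223.
So the nearest intersection is the upper-right power point.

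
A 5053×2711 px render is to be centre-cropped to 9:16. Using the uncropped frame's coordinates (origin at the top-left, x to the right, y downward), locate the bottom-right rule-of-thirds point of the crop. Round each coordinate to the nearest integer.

5053/2711 > 9/16, so the 9:16 crop keeps the full height 2711 and trims width to 2711 × 9/16 = 1524.94 px.
Left offset = (5053 − 1524.94)/2 = 1764.03 px; top offset = 0.
Bottom-right is two-thirds across and two-thirds down within the crop:
x = 1764.03 + 2 × 1524.94/3 ≈ 2781; y = 0.00 + 2 × 2711.00/3 ≈ 1807.

x = 2781 px, y = 1807 px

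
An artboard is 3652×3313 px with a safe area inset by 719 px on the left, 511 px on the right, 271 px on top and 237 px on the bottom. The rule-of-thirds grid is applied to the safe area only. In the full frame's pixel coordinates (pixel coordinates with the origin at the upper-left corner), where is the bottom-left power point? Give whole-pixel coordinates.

(1526, 2141)

Content width = 3652 − 719 − 511 = 2422 px; content height = 3313 − 271 − 237 = 2805 px.
Bottom-left is one-third across and two-thirds down within the safe area.
x = 719 + 1 × 2422/3 = 719 + 807.33 ≈ 1526
y = 271 + 2 × 2805/3 = 271 + 1870.00 ≈ 2141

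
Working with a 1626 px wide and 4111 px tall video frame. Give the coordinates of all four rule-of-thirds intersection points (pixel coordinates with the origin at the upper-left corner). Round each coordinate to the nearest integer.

One third of 1626 is 542; one third of 4111 is 1370.33.
Vertical third lines at x = 542 and x = 1084; horizontal third lines at y = 1370 and y = 2741.

(542, 1370), (1084, 1370), (542, 2741), (1084, 2741)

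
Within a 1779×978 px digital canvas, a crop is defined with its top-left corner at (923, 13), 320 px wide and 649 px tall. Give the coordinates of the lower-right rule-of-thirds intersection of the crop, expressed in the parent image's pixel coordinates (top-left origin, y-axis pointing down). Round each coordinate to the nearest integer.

x = 1136 px, y = 446 px

One third of the crop width 320 is 106.67 px.
One third of the crop height 649 is 216.33 px.
The lower-right point is two-thirds across and two-thirds down within the crop:
x = 923 + 2 × 106.67 ≈ 1136; y = 13 + 2 × 216.33 ≈ 446.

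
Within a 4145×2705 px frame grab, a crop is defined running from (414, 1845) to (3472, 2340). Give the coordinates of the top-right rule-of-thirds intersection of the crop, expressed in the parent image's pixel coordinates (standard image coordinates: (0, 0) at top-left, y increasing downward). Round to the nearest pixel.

x = 2453 px, y = 2010 px

Crop width = 3472 − 414 = 3058 px; one third is 1019.33 px.
Crop height = 2340 − 1845 = 495 px; one third is 165.00 px.
The top-right point is two-thirds across and one-third down within the crop:
x = 414 + 2 × 1019.33 ≈ 2453; y = 1845 + 1 × 165.00 ≈ 2010.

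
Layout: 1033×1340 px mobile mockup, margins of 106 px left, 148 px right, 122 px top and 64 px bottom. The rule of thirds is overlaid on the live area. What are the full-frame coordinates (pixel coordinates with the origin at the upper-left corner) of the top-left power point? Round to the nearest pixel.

x = 366 px, y = 507 px

Content width = 1033 − 106 − 148 = 779 px; content height = 1340 − 122 − 64 = 1154 px.
Top-left is one-third across and one-third down within the live area.
x = 106 + 1 × 779/3 = 106 + 259.67 ≈ 366
y = 122 + 1 × 1154/3 = 122 + 384.67 ≈ 507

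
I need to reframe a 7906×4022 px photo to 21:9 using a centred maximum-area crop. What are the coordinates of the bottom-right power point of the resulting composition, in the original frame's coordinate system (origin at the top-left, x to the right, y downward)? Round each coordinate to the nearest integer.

x = 5271 px, y = 2576 px

7906/4022 < 21/9, so the 21:9 crop keeps the full width 7906 and trims height to 7906 × 9/21 = 3388.29 px.
Top offset = (4022 − 3388.29)/2 = 316.86 px; left offset = 0.
Bottom-right is two-thirds across and two-thirds down within the crop:
x = 0.00 + 2 × 7906.00/3 ≈ 5271; y = 316.86 + 2 × 3388.29/3 ≈ 2576.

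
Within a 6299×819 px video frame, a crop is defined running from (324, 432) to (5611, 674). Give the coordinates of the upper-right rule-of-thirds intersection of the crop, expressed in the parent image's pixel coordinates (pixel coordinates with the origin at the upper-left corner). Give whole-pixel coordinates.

x = 3849 px, y = 513 px

Crop width = 5611 − 324 = 5287 px; one third is 1762.33 px.
Crop height = 674 − 432 = 242 px; one third is 80.67 px.
The upper-right point is two-thirds across and one-third down within the crop:
x = 324 + 2 × 1762.33 ≈ 3849; y = 432 + 1 × 80.67 ≈ 513.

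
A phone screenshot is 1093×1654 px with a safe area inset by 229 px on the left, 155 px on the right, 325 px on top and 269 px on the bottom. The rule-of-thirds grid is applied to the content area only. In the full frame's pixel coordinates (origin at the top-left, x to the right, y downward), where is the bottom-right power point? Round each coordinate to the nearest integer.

x = 702 px, y = 1032 px

Content width = 1093 − 229 − 155 = 709 px; content height = 1654 − 325 − 269 = 1060 px.
Bottom-right is two-thirds across and two-thirds down within the content area.
x = 229 + 2 × 709/3 = 229 + 472.67 ≈ 702
y = 325 + 2 × 1060/3 = 325 + 706.67 ≈ 1032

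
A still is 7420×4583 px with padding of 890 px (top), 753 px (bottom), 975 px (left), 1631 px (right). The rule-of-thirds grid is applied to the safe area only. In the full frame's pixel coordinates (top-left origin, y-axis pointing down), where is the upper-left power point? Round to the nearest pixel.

x = 2580 px, y = 1870 px

Content width = 7420 − 975 − 1631 = 4814 px; content height = 4583 − 890 − 753 = 2940 px.
Upper-left is one-third across and one-third down within the safe area.
x = 975 + 1 × 4814/3 = 975 + 1604.67 ≈ 2580
y = 890 + 1 × 2940/3 = 890 + 980.00 ≈ 1870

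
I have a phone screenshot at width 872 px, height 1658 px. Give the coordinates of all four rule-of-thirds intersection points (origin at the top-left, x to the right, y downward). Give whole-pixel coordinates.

(291, 553), (581, 553), (291, 1105), (581, 1105)

One third of 872 is 290.67; one third of 1658 is 552.67.
Vertical third lines at x = 291 and x = 581; horizontal third lines at y = 553 and y = 1105.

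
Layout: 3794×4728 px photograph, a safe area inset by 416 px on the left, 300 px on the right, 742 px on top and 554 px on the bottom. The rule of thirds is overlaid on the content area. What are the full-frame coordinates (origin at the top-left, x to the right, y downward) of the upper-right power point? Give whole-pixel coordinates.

x = 2468 px, y = 1886 px

Content width = 3794 − 416 − 300 = 3078 px; content height = 4728 − 742 − 554 = 3432 px.
Upper-right is two-thirds across and one-third down within the content area.
x = 416 + 2 × 3078/3 = 416 + 2052.00 ≈ 2468
y = 742 + 1 × 3432/3 = 742 + 1144.00 ≈ 1886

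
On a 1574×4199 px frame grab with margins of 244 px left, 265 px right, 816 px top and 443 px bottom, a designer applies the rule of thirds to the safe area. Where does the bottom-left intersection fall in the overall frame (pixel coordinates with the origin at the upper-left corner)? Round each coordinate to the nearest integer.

Content width = 1574 − 244 − 265 = 1065 px; content height = 4199 − 816 − 443 = 2940 px.
Bottom-left is one-third across and two-thirds down within the safe area.
x = 244 + 1 × 1065/3 = 244 + 355.00 ≈ 599
y = 816 + 2 × 2940/3 = 816 + 1960.00 ≈ 2776

x = 599 px, y = 2776 px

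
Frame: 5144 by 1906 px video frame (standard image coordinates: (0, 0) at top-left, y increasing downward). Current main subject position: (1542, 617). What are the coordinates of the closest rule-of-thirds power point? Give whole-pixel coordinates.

x = 1715 px, y = 635 px

Third lines: x ∈ {1715, 3429}, y ∈ {635, 1271}.
1542 is closer to x = 1715; 617 is closer to y = 635.
So the nearest intersection is the upper-left power point.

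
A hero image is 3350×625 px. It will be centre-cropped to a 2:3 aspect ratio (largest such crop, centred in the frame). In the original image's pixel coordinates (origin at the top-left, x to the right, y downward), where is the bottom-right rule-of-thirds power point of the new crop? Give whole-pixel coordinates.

3350/625 > 2/3, so the 2:3 crop keeps the full height 625 and trims width to 625 × 2/3 = 416.67 px.
Left offset = (3350 − 416.67)/2 = 1466.67 px; top offset = 0.
Bottom-right is two-thirds across and two-thirds down within the crop:
x = 1466.67 + 2 × 416.67/3 ≈ 1744; y = 0.00 + 2 × 625.00/3 ≈ 417.

x = 1744 px, y = 417 px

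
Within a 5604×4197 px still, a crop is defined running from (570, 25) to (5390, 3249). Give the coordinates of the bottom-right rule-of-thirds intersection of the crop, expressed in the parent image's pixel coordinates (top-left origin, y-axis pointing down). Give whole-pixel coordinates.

(3783, 2174)

Crop width = 5390 − 570 = 4820 px; one third is 1606.67 px.
Crop height = 3249 − 25 = 3224 px; one third is 1074.67 px.
The bottom-right point is two-thirds across and two-thirds down within the crop:
x = 570 + 2 × 1606.67 ≈ 3783; y = 25 + 2 × 1074.67 ≈ 2174.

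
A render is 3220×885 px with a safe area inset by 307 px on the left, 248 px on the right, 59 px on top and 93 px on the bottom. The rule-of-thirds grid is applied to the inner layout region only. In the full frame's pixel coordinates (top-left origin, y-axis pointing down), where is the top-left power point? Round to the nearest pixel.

(1195, 303)

Content width = 3220 − 307 − 248 = 2665 px; content height = 885 − 59 − 93 = 733 px.
Top-left is one-third across and one-third down within the inner layout region.
x = 307 + 1 × 2665/3 = 307 + 888.33 ≈ 1195
y = 59 + 1 × 733/3 = 59 + 244.33 ≈ 303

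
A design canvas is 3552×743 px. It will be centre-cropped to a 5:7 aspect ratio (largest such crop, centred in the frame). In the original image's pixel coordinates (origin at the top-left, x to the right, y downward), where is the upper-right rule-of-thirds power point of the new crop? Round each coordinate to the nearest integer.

3552/743 > 5/7, so the 5:7 crop keeps the full height 743 and trims width to 743 × 5/7 = 530.71 px.
Left offset = (3552 − 530.71)/2 = 1510.64 px; top offset = 0.
Upper-right is two-thirds across and one-third down within the crop:
x = 1510.64 + 2 × 530.71/3 ≈ 1864; y = 0.00 + 1 × 743.00/3 ≈ 248.

x = 1864 px, y = 248 px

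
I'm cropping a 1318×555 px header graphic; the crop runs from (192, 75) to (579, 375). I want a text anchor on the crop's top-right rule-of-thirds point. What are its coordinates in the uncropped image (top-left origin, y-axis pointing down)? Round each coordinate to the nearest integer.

Crop width = 579 − 192 = 387 px; one third is 129.00 px.
Crop height = 375 − 75 = 300 px; one third is 100.00 px.
The top-right point is two-thirds across and one-third down within the crop:
x = 192 + 2 × 129.00 ≈ 450; y = 75 + 1 × 100.00 ≈ 175.

x = 450 px, y = 175 px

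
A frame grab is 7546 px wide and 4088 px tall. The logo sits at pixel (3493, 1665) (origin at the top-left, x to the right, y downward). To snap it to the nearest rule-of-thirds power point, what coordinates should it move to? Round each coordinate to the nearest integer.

Third lines: x ∈ {2515, 5031}, y ∈ {1363, 2725}.
3493 is closer to x = 2515; 1665 is closer to y = 1363.
So the nearest intersection is the upper-left power point.

x = 2515 px, y = 1363 px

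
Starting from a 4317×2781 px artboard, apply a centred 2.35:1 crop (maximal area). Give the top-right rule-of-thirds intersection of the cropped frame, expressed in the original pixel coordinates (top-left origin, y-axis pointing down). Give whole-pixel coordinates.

x = 2878 px, y = 1084 px

4317/2781 < 2.35/1, so the 2.35:1 crop keeps the full width 4317 and trims height to 4317 × 1/2.35 = 1837.02 px.
Top offset = (2781 − 1837.02)/2 = 471.99 px; left offset = 0.
Top-right is two-thirds across and one-third down within the crop:
x = 0.00 + 2 × 4317.00/3 ≈ 2878; y = 471.99 + 1 × 1837.02/3 ≈ 1084.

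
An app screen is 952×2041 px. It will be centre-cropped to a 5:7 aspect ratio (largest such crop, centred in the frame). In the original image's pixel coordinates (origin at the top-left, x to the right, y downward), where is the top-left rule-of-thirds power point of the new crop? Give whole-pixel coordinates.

x = 317 px, y = 798 px

952/2041 < 5/7, so the 5:7 crop keeps the full width 952 and trims height to 952 × 7/5 = 1332.80 px.
Top offset = (2041 − 1332.80)/2 = 354.10 px; left offset = 0.
Top-left is one-third across and one-third down within the crop:
x = 0.00 + 1 × 952.00/3 ≈ 317; y = 354.10 + 1 × 1332.80/3 ≈ 798.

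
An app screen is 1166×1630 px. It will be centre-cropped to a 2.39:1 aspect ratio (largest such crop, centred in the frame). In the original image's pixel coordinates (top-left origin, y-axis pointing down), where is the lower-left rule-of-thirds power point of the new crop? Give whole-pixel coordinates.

(389, 896)

1166/1630 < 2.39/1, so the 2.39:1 crop keeps the full width 1166 and trims height to 1166 × 1/2.39 = 487.87 px.
Top offset = (1630 − 487.87)/2 = 571.07 px; left offset = 0.
Lower-left is one-third across and two-thirds down within the crop:
x = 0.00 + 1 × 1166.00/3 ≈ 389; y = 571.07 + 2 × 487.87/3 ≈ 896.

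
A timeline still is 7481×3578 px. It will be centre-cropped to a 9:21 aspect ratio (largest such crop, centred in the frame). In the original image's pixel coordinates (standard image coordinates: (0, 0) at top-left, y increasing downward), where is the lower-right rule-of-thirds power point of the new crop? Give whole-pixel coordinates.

7481/3578 > 9/21, so the 9:21 crop keeps the full height 3578 and trims width to 3578 × 9/21 = 1533.43 px.
Left offset = (7481 − 1533.43)/2 = 2973.79 px; top offset = 0.
Lower-right is two-thirds across and two-thirds down within the crop:
x = 2973.79 + 2 × 1533.43/3 ≈ 3996; y = 0.00 + 2 × 3578.00/3 ≈ 2385.

x = 3996 px, y = 2385 px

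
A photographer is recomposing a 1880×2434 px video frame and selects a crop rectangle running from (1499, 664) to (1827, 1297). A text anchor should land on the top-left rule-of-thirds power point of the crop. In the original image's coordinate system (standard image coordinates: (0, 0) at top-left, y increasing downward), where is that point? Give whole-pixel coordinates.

Crop width = 1827 − 1499 = 328 px; one third is 109.33 px.
Crop height = 1297 − 664 = 633 px; one third is 211.00 px.
The top-left point is one-third across and one-third down within the crop:
x = 1499 + 1 × 109.33 ≈ 1608; y = 664 + 1 × 211.00 ≈ 875.

x = 1608 px, y = 875 px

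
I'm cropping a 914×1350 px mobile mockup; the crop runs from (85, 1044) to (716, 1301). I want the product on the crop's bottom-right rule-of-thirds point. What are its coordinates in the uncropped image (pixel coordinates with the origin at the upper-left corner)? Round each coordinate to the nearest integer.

Crop width = 716 − 85 = 631 px; one third is 210.33 px.
Crop height = 1301 − 1044 = 257 px; one third is 85.67 px.
The bottom-right point is two-thirds across and two-thirds down within the crop:
x = 85 + 2 × 210.33 ≈ 506; y = 1044 + 2 × 85.67 ≈ 1215.

(506, 1215)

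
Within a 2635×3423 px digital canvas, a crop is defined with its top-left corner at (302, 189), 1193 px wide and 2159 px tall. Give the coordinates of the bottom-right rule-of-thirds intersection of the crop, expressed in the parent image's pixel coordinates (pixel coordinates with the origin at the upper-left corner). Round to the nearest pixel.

x = 1097 px, y = 1628 px

One third of the crop width 1193 is 397.67 px.
One third of the crop height 2159 is 719.67 px.
The bottom-right point is two-thirds across and two-thirds down within the crop:
x = 302 + 2 × 397.67 ≈ 1097; y = 189 + 2 × 719.67 ≈ 1628.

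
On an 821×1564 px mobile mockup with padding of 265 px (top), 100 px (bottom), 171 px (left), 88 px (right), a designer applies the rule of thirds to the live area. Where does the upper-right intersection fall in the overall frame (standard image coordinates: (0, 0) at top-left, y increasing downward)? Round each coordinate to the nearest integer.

Content width = 821 − 171 − 88 = 562 px; content height = 1564 − 265 − 100 = 1199 px.
Upper-right is two-thirds across and one-third down within the live area.
x = 171 + 2 × 562/3 = 171 + 374.67 ≈ 546
y = 265 + 1 × 1199/3 = 265 + 399.67 ≈ 665

x = 546 px, y = 665 px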